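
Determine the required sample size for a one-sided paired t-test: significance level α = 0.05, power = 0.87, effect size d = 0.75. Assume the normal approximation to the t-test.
n = 14 pairs

Sample size formula (paired t-test, normal approximation):
n = ((z_α + z_β) / d)²

z_α = 1.645 (for α = 0.05, one-sided)
z_β = 1.126 (for power = 0.87)
d = 0.75

n = ((1.645 + 1.126) / 0.75)²
n = (3.695)²
n ≈ 13.65
Round up to the next whole number: n = 14 pairs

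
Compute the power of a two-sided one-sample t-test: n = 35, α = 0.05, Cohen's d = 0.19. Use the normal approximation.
Power ≈ 0.20

Power calculation (one-sample t-test, normal approximation):
z_β = d · √n - z_{α/2}
z_β = 0.19 · √35 - 1.960
z_β = 0.19 · 5.916 - 1.960
z_β = -0.836

Power = Φ(z_β) = Φ(-0.836) ≈ 0.202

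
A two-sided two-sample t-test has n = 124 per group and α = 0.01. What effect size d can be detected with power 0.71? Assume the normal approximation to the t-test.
d ≈ 0.40

Minimum detectable effect (two-sample t-test, normal approximation):
d = (z_{α/2} + z_β) / √(n/2)
d = (2.576 + 0.553) / √(124/2)
d = 3.129 / 7.874
d ≈ 0.40

By Cohen's convention (0.2 small / 0.5 medium / 0.8 large): small effect.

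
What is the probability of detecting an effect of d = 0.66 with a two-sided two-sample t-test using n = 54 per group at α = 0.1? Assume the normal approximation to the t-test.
Power ≈ 0.96

Power calculation (two-sample t-test, normal approximation):
z_β = d · √(n/2) - z_{α/2}
z_β = 0.66 · √(54/2) - 1.645
z_β = 0.66 · 5.196 - 1.645
z_β = 1.785

Power = Φ(z_β) = Φ(1.785) ≈ 0.963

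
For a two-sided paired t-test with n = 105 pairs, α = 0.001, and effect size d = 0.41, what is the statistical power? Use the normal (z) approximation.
Power ≈ 0.82

Power calculation (paired t-test, normal approximation):
z_β = d · √n - z_{α/2}
z_β = 0.41 · √105 - 3.291
z_β = 0.41 · 10.247 - 3.291
z_β = 0.911

Power = Φ(z_β) = Φ(0.911) ≈ 0.819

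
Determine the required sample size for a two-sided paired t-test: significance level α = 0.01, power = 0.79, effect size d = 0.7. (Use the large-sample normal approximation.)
n = 24 pairs

Sample size formula (paired t-test, normal approximation):
n = ((z_{α/2} + z_β) / d)²

z_{α/2} = 2.576 (for α = 0.01, two-sided)
z_β = 0.806 (for power = 0.79)
d = 0.7

n = ((2.576 + 0.806) / 0.7)²
n = (4.831)²
n ≈ 23.34
Round up to the next whole number: n = 24 pairs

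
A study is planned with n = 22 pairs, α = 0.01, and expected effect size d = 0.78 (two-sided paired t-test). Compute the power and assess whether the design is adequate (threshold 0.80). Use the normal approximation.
Power ≈ 0.86; the study is adequately powered (power ≥ 0.80)

Power calculation (paired t-test, normal approximation):
z_β = d · √n - z_{α/2}
z_β = 0.78 · √22 - 2.576
z_β = 0.78 · 4.690 - 2.576
z_β = 1.083

Power = Φ(z_β) = Φ(1.083) ≈ 0.861

Effect size d = 0.78 is medium by Cohen's convention (0.2/0.5/0.8).

Threshold: power ≥ 0.80 is conventionally adequate.
Power ≈ 0.86 → the study is adequately powered (power ≥ 0.80).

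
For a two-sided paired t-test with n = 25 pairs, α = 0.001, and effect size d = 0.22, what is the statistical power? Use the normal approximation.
Power ≈ 0.01

Power calculation (paired t-test, normal approximation):
z_β = d · √n - z_{α/2}
z_β = 0.22 · √25 - 3.291
z_β = 0.22 · 5.000 - 3.291
z_β = -2.191

Power = Φ(z_β) = Φ(-2.191) ≈ 0.014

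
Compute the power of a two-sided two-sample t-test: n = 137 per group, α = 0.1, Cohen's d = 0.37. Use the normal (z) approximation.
Power ≈ 0.92

Power calculation (two-sample t-test, normal approximation):
z_β = d · √(n/2) - z_{α/2}
z_β = 0.37 · √(137/2) - 1.645
z_β = 0.37 · 8.276 - 1.645
z_β = 1.417

Power = Φ(z_β) = Φ(1.417) ≈ 0.922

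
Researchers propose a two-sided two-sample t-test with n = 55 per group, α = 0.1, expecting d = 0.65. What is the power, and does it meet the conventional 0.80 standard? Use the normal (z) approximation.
Power ≈ 0.96; the study is adequately powered (power ≥ 0.80)

Power calculation (two-sample t-test, normal approximation):
z_β = d · √(n/2) - z_{α/2}
z_β = 0.65 · √(55/2) - 1.645
z_β = 0.65 · 5.244 - 1.645
z_β = 1.764

Power = Φ(z_β) = Φ(1.764) ≈ 0.961

Effect size d = 0.65 is medium by Cohen's convention (0.2/0.5/0.8).

Threshold: power ≥ 0.80 is conventionally adequate.
Power ≈ 0.96 → the study is adequately powered (power ≥ 0.80).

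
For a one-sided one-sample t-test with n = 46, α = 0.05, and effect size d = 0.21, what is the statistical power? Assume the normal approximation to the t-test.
Power ≈ 0.41

Power calculation (one-sample t-test, normal approximation):
z_β = d · √n - z_α
z_β = 0.21 · √46 - 1.645
z_β = 0.21 · 6.782 - 1.645
z_β = -0.221

Power = Φ(z_β) = Φ(-0.221) ≈ 0.413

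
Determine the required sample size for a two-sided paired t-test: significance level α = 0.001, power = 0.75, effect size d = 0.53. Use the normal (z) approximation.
n = 56 pairs

Sample size formula (paired t-test, normal approximation):
n = ((z_{α/2} + z_β) / d)²

z_{α/2} = 3.291 (for α = 0.001, two-sided)
z_β = 0.674 (for power = 0.75)
d = 0.53

n = ((3.291 + 0.674) / 0.53)²
n = (7.481)²
n ≈ 55.97
Round up to the next whole number: n = 56 pairs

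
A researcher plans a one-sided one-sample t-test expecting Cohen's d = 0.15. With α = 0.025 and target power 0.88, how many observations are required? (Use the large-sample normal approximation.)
n = 437

Sample size formula (one-sample t-test, normal approximation):
n = ((z_α + z_β) / d)²

z_α = 1.960 (for α = 0.025, one-sided)
z_β = 1.175 (for power = 0.88)
d = 0.15

n = ((1.960 + 1.175) / 0.15)²
n = (20.900)²
n ≈ 436.81
Round up to the next whole number: n = 437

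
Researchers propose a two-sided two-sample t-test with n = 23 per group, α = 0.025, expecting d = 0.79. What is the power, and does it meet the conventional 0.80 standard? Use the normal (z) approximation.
Power ≈ 0.67; the study is underpowered (power < 0.80)

Power calculation (two-sample t-test, normal approximation):
z_β = d · √(n/2) - z_{α/2}
z_β = 0.79 · √(23/2) - 2.241
z_β = 0.79 · 3.391 - 2.241
z_β = 0.438

Power = Φ(z_β) = Φ(0.438) ≈ 0.669

Effect size d = 0.79 is medium by Cohen's convention (0.2/0.5/0.8).

Threshold: power ≥ 0.80 is conventionally adequate.
Power ≈ 0.67 → the study is underpowered (power < 0.80).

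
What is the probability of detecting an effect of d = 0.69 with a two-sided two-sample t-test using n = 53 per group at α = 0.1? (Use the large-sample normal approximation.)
Power ≈ 0.97

Power calculation (two-sample t-test, normal approximation):
z_β = d · √(n/2) - z_{α/2}
z_β = 0.69 · √(53/2) - 1.645
z_β = 0.69 · 5.148 - 1.645
z_β = 1.907

Power = Φ(z_β) = Φ(1.907) ≈ 0.972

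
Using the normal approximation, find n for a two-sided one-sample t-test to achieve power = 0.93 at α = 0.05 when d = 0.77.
n = 20

Sample size formula (one-sample t-test, normal approximation):
n = ((z_{α/2} + z_β) / d)²

z_{α/2} = 1.960 (for α = 0.05, two-sided)
z_β = 1.476 (for power = 0.93)
d = 0.77

n = ((1.960 + 1.476) / 0.77)²
n = (4.462)²
n ≈ 19.91
Round up to the next whole number: n = 20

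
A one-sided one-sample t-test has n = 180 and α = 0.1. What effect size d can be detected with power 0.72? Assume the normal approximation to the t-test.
d ≈ 0.14

Minimum detectable effect (one-sample t-test, normal approximation):
d = (z_α + z_β) / √n
d = (1.282 + 0.583) / √180
d = 1.864 / 13.416
d ≈ 0.14

By Cohen's convention (0.2 small / 0.5 medium / 0.8 large): very small effect.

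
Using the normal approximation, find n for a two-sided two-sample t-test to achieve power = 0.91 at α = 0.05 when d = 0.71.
n = 44 per group

Sample size formula (two-sample t-test, normal approximation):
n = 2 · ((z_{α/2} + z_β) / d)²

z_{α/2} = 1.960 (for α = 0.05, two-sided)
z_β = 1.341 (for power = 0.91)
d = 0.71

n = 2 · ((1.960 + 1.341) / 0.71)²
n = 2 · (4.649)²
n ≈ 43.23
Round up to the next whole number: n = 44 per group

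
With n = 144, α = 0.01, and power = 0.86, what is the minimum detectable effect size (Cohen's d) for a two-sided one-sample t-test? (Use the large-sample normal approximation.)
d ≈ 0.30

Minimum detectable effect (one-sample t-test, normal approximation):
d = (z_{α/2} + z_β) / √n
d = (2.576 + 1.080) / √144
d = 3.656 / 12.000
d ≈ 0.30

By Cohen's convention (0.2 small / 0.5 medium / 0.8 large): small effect.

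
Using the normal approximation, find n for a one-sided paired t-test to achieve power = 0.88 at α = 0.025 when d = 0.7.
n = 21 pairs

Sample size formula (paired t-test, normal approximation):
n = ((z_α + z_β) / d)²

z_α = 1.960 (for α = 0.025, one-sided)
z_β = 1.175 (for power = 0.88)
d = 0.7

n = ((1.960 + 1.175) / 0.7)²
n = (4.479)²
n ≈ 20.06
Round up to the next whole number: n = 21 pairs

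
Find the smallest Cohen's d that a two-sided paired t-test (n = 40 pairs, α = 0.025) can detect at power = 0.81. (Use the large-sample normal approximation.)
d ≈ 0.49

Minimum detectable effect (paired t-test, normal approximation):
d = (z_{α/2} + z_β) / √n
d = (2.241 + 0.878) / √40
d = 3.119 / 6.325
d ≈ 0.49

By Cohen's convention (0.2 small / 0.5 medium / 0.8 large): small effect.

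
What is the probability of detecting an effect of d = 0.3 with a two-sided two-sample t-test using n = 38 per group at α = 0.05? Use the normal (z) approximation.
Power ≈ 0.26

Power calculation (two-sample t-test, normal approximation):
z_β = d · √(n/2) - z_{α/2}
z_β = 0.3 · √(38/2) - 1.960
z_β = 0.3 · 4.359 - 1.960
z_β = -0.652

Power = Φ(z_β) = Φ(-0.652) ≈ 0.257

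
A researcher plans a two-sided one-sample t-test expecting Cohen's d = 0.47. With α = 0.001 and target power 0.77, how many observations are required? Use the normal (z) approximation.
n = 74

Sample size formula (one-sample t-test, normal approximation):
n = ((z_{α/2} + z_β) / d)²

z_{α/2} = 3.291 (for α = 0.001, two-sided)
z_β = 0.739 (for power = 0.77)
d = 0.47

n = ((3.291 + 0.739) / 0.47)²
n = (8.574)²
n ≈ 73.51
Round up to the next whole number: n = 74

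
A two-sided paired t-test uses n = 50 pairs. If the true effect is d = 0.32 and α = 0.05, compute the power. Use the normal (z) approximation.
Power ≈ 0.62

Power calculation (paired t-test, normal approximation):
z_β = d · √n - z_{α/2}
z_β = 0.32 · √50 - 1.960
z_β = 0.32 · 7.071 - 1.960
z_β = 0.303

Power = Φ(z_β) = Φ(0.303) ≈ 0.619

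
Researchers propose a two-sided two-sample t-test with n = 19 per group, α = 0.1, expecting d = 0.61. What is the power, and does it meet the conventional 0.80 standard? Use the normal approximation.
Power ≈ 0.59; the study is underpowered (power < 0.80)

Power calculation (two-sample t-test, normal approximation):
z_β = d · √(n/2) - z_{α/2}
z_β = 0.61 · √(19/2) - 1.645
z_β = 0.61 · 3.082 - 1.645
z_β = 0.235

Power = Φ(z_β) = Φ(0.235) ≈ 0.593

Effect size d = 0.61 is medium by Cohen's convention (0.2/0.5/0.8).

Threshold: power ≥ 0.80 is conventionally adequate.
Power ≈ 0.59 → the study is underpowered (power < 0.80).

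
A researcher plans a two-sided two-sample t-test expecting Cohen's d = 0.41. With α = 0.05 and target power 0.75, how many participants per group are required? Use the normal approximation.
n = 83 per group

Sample size formula (two-sample t-test, normal approximation):
n = 2 · ((z_{α/2} + z_β) / d)²

z_{α/2} = 1.960 (for α = 0.05, two-sided)
z_β = 0.674 (for power = 0.75)
d = 0.41

n = 2 · ((1.960 + 0.674) / 0.41)²
n = 2 · (6.424)²
n ≈ 82.54
Round up to the next whole number: n = 83 per group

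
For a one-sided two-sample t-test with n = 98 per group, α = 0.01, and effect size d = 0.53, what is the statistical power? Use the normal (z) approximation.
Power ≈ 0.92

Power calculation (two-sample t-test, normal approximation):
z_β = d · √(n/2) - z_α
z_β = 0.53 · √(98/2) - 2.326
z_β = 0.53 · 7.000 - 2.326
z_β = 1.384

Power = Φ(z_β) = Φ(1.384) ≈ 0.917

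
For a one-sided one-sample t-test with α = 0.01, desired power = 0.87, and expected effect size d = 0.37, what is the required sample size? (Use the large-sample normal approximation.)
n = 88

Sample size formula (one-sample t-test, normal approximation):
n = ((z_α + z_β) / d)²

z_α = 2.326 (for α = 0.01, one-sided)
z_β = 1.126 (for power = 0.87)
d = 0.37

n = ((2.326 + 1.126) / 0.37)²
n = (9.330)²
n ≈ 87.05
Round up to the next whole number: n = 88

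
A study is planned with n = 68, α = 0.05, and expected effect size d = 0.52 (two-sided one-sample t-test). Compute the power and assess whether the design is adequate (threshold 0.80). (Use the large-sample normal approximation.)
Power ≈ 0.99; the study is adequately powered (power ≥ 0.80)

Power calculation (one-sample t-test, normal approximation):
z_β = d · √n - z_{α/2}
z_β = 0.52 · √68 - 1.960
z_β = 0.52 · 8.246 - 1.960
z_β = 2.328

Power = Φ(z_β) = Φ(2.328) ≈ 0.990

Effect size d = 0.52 is medium by Cohen's convention (0.2/0.5/0.8).

Threshold: power ≥ 0.80 is conventionally adequate.
Power ≈ 0.99 → the study is adequately powered (power ≥ 0.80).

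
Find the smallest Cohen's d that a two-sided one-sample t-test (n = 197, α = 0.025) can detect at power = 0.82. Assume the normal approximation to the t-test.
d ≈ 0.22

Minimum detectable effect (one-sample t-test, normal approximation):
d = (z_{α/2} + z_β) / √n
d = (2.241 + 0.915) / √197
d = 3.157 / 14.036
d ≈ 0.22

By Cohen's convention (0.2 small / 0.5 medium / 0.8 large): small effect.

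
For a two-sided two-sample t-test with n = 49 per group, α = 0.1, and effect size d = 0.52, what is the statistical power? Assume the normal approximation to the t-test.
Power ≈ 0.82

Power calculation (two-sample t-test, normal approximation):
z_β = d · √(n/2) - z_{α/2}
z_β = 0.52 · √(49/2) - 1.645
z_β = 0.52 · 4.950 - 1.645
z_β = 0.929

Power = Φ(z_β) = Φ(0.929) ≈ 0.824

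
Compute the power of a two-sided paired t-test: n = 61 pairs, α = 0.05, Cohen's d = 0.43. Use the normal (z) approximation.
Power ≈ 0.92

Power calculation (paired t-test, normal approximation):
z_β = d · √n - z_{α/2}
z_β = 0.43 · √61 - 1.960
z_β = 0.43 · 7.810 - 1.960
z_β = 1.398

Power = Φ(z_β) = Φ(1.398) ≈ 0.919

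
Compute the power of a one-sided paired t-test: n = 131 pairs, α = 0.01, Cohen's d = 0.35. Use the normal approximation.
Power ≈ 0.95

Power calculation (paired t-test, normal approximation):
z_β = d · √n - z_α
z_β = 0.35 · √131 - 2.326
z_β = 0.35 · 11.446 - 2.326
z_β = 1.680

Power = Φ(z_β) = Φ(1.680) ≈ 0.953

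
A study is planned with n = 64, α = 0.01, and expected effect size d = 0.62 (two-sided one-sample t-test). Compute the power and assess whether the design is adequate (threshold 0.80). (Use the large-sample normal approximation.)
Power ≈ 0.99; the study is adequately powered (power ≥ 0.80)

Power calculation (one-sample t-test, normal approximation):
z_β = d · √n - z_{α/2}
z_β = 0.62 · √64 - 2.576
z_β = 0.62 · 8.000 - 2.576
z_β = 2.384

Power = Φ(z_β) = Φ(2.384) ≈ 0.991

Effect size d = 0.62 is medium by Cohen's convention (0.2/0.5/0.8).

Threshold: power ≥ 0.80 is conventionally adequate.
Power ≈ 0.99 → the study is adequately powered (power ≥ 0.80).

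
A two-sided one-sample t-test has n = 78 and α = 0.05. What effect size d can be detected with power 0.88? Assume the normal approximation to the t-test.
d ≈ 0.35

Minimum detectable effect (one-sample t-test, normal approximation):
d = (z_{α/2} + z_β) / √n
d = (1.960 + 1.175) / √78
d = 3.135 / 8.832
d ≈ 0.35

By Cohen's convention (0.2 small / 0.5 medium / 0.8 large): small effect.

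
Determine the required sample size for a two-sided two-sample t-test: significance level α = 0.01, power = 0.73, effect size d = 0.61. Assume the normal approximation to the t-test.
n = 55 per group

Sample size formula (two-sample t-test, normal approximation):
n = 2 · ((z_{α/2} + z_β) / d)²

z_{α/2} = 2.576 (for α = 0.01, two-sided)
z_β = 0.613 (for power = 0.73)
d = 0.61

n = 2 · ((2.576 + 0.613) / 0.61)²
n = 2 · (5.228)²
n ≈ 54.66
Round up to the next whole number: n = 55 per group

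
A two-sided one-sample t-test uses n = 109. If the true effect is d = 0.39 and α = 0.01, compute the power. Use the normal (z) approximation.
Power ≈ 0.93

Power calculation (one-sample t-test, normal approximation):
z_β = d · √n - z_{α/2}
z_β = 0.39 · √109 - 2.576
z_β = 0.39 · 10.440 - 2.576
z_β = 1.496

Power = Φ(z_β) = Φ(1.496) ≈ 0.933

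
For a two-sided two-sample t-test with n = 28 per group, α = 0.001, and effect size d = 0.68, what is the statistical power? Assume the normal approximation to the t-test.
Power ≈ 0.23

Power calculation (two-sample t-test, normal approximation):
z_β = d · √(n/2) - z_{α/2}
z_β = 0.68 · √(28/2) - 3.291
z_β = 0.68 · 3.742 - 3.291
z_β = -0.746

Power = Φ(z_β) = Φ(-0.746) ≈ 0.228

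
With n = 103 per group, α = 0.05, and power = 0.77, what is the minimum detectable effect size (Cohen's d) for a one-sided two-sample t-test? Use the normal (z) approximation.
d ≈ 0.33

Minimum detectable effect (two-sample t-test, normal approximation):
d = (z_α + z_β) / √(n/2)
d = (1.645 + 0.739) / √(103/2)
d = 2.384 / 7.176
d ≈ 0.33

By Cohen's convention (0.2 small / 0.5 medium / 0.8 large): small effect.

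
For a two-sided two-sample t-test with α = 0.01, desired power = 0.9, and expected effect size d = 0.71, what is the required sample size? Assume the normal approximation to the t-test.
n = 60 per group

Sample size formula (two-sample t-test, normal approximation):
n = 2 · ((z_{α/2} + z_β) / d)²

z_{α/2} = 2.576 (for α = 0.01, two-sided)
z_β = 1.282 (for power = 0.9)
d = 0.71

n = 2 · ((2.576 + 1.282) / 0.71)²
n = 2 · (5.434)²
n ≈ 59.06
Round up to the next whole number: n = 60 per group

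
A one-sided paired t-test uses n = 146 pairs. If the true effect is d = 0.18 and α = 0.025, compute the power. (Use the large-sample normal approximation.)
Power ≈ 0.59

Power calculation (paired t-test, normal approximation):
z_β = d · √n - z_α
z_β = 0.18 · √146 - 1.960
z_β = 0.18 · 12.083 - 1.960
z_β = 0.215

Power = Φ(z_β) = Φ(0.215) ≈ 0.585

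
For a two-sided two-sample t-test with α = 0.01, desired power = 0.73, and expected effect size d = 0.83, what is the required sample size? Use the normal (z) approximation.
n = 30 per group

Sample size formula (two-sample t-test, normal approximation):
n = 2 · ((z_{α/2} + z_β) / d)²

z_{α/2} = 2.576 (for α = 0.01, two-sided)
z_β = 0.613 (for power = 0.73)
d = 0.83

n = 2 · ((2.576 + 0.613) / 0.83)²
n = 2 · (3.842)²
n ≈ 29.52
Round up to the next whole number: n = 30 per group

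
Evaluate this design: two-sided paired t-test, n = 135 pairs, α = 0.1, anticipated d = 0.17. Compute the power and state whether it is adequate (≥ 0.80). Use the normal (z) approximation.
Power ≈ 0.63; the study is underpowered (power < 0.80)

Power calculation (paired t-test, normal approximation):
z_β = d · √n - z_{α/2}
z_β = 0.17 · √135 - 1.645
z_β = 0.17 · 11.619 - 1.645
z_β = 0.330

Power = Φ(z_β) = Φ(0.330) ≈ 0.629

Effect size d = 0.17 is very small by Cohen's convention (0.2/0.5/0.8).

Threshold: power ≥ 0.80 is conventionally adequate.
Power ≈ 0.63 → the study is underpowered (power < 0.80).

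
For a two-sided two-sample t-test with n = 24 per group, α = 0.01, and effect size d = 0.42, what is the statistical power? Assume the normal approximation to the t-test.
Power ≈ 0.13

Power calculation (two-sample t-test, normal approximation):
z_β = d · √(n/2) - z_{α/2}
z_β = 0.42 · √(24/2) - 2.576
z_β = 0.42 · 3.464 - 2.576
z_β = -1.121

Power = Φ(z_β) = Φ(-1.121) ≈ 0.131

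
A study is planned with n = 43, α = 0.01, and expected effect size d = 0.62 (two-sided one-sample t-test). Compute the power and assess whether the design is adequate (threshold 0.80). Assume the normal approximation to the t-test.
Power ≈ 0.93; the study is adequately powered (power ≥ 0.80)

Power calculation (one-sample t-test, normal approximation):
z_β = d · √n - z_{α/2}
z_β = 0.62 · √43 - 2.576
z_β = 0.62 · 6.557 - 2.576
z_β = 1.490

Power = Φ(z_β) = Φ(1.490) ≈ 0.932

Effect size d = 0.62 is medium by Cohen's convention (0.2/0.5/0.8).

Threshold: power ≥ 0.80 is conventionally adequate.
Power ≈ 0.93 → the study is adequately powered (power ≥ 0.80).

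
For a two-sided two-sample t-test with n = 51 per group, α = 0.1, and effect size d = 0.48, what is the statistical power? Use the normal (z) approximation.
Power ≈ 0.78

Power calculation (two-sample t-test, normal approximation):
z_β = d · √(n/2) - z_{α/2}
z_β = 0.48 · √(51/2) - 1.645
z_β = 0.48 · 5.050 - 1.645
z_β = 0.779

Power = Φ(z_β) = Φ(0.779) ≈ 0.782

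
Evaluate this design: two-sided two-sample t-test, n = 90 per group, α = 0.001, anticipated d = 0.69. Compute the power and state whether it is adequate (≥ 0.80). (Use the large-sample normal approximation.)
Power ≈ 0.91; the study is adequately powered (power ≥ 0.80)

Power calculation (two-sample t-test, normal approximation):
z_β = d · √(n/2) - z_{α/2}
z_β = 0.69 · √(90/2) - 3.291
z_β = 0.69 · 6.708 - 3.291
z_β = 1.338

Power = Φ(z_β) = Φ(1.338) ≈ 0.910

Effect size d = 0.69 is medium by Cohen's convention (0.2/0.5/0.8).

Threshold: power ≥ 0.80 is conventionally adequate.
Power ≈ 0.91 → the study is adequately powered (power ≥ 0.80).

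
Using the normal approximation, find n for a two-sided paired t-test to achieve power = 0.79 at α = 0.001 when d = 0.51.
n = 65 pairs

Sample size formula (paired t-test, normal approximation):
n = ((z_{α/2} + z_β) / d)²

z_{α/2} = 3.291 (for α = 0.001, two-sided)
z_β = 0.806 (for power = 0.79)
d = 0.51

n = ((3.291 + 0.806) / 0.51)²
n = (8.033)²
n ≈ 64.53
Round up to the next whole number: n = 65 pairs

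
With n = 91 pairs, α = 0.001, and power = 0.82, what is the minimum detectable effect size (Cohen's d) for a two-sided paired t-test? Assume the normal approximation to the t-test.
d ≈ 0.44

Minimum detectable effect (paired t-test, normal approximation):
d = (z_{α/2} + z_β) / √n
d = (3.291 + 0.915) / √91
d = 4.206 / 9.539
d ≈ 0.44

By Cohen's convention (0.2 small / 0.5 medium / 0.8 large): small effect.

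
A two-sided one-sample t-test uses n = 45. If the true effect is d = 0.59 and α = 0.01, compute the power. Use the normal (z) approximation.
Power ≈ 0.92

Power calculation (one-sample t-test, normal approximation):
z_β = d · √n - z_{α/2}
z_β = 0.59 · √45 - 2.576
z_β = 0.59 · 6.708 - 2.576
z_β = 1.382

Power = Φ(z_β) = Φ(1.382) ≈ 0.917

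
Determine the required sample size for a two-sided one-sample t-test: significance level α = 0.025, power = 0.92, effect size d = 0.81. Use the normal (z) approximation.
n = 21

Sample size formula (one-sample t-test, normal approximation):
n = ((z_{α/2} + z_β) / d)²

z_{α/2} = 2.241 (for α = 0.025, two-sided)
z_β = 1.405 (for power = 0.92)
d = 0.81

n = ((2.241 + 1.405) / 0.81)²
n = (4.501)²
n ≈ 20.26
Round up to the next whole number: n = 21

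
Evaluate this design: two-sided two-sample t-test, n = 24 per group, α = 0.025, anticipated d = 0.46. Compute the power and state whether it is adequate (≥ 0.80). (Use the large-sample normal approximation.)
Power ≈ 0.26; the study is underpowered (power < 0.80)

Power calculation (two-sample t-test, normal approximation):
z_β = d · √(n/2) - z_{α/2}
z_β = 0.46 · √(24/2) - 2.241
z_β = 0.46 · 3.464 - 2.241
z_β = -0.648

Power = Φ(z_β) = Φ(-0.648) ≈ 0.259

Effect size d = 0.46 is small by Cohen's convention (0.2/0.5/0.8).

Threshold: power ≥ 0.80 is conventionally adequate.
Power ≈ 0.26 → the study is underpowered (power < 0.80).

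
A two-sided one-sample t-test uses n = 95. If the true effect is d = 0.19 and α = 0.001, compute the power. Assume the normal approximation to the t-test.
Power ≈ 0.08

Power calculation (one-sample t-test, normal approximation):
z_β = d · √n - z_{α/2}
z_β = 0.19 · √95 - 3.291
z_β = 0.19 · 9.747 - 3.291
z_β = -1.439

Power = Φ(z_β) = Φ(-1.439) ≈ 0.075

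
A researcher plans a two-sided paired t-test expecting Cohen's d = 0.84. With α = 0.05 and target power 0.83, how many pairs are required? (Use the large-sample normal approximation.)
n = 13 pairs

Sample size formula (paired t-test, normal approximation):
n = ((z_{α/2} + z_β) / d)²

z_{α/2} = 1.960 (for α = 0.05, two-sided)
z_β = 0.954 (for power = 0.83)
d = 0.84

n = ((1.960 + 0.954) / 0.84)²
n = (3.469)²
n ≈ 12.03
Round up to the next whole number: n = 13 pairs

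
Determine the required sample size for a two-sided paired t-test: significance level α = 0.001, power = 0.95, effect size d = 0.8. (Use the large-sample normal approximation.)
n = 39 pairs

Sample size formula (paired t-test, normal approximation):
n = ((z_{α/2} + z_β) / d)²

z_{α/2} = 3.291 (for α = 0.001, two-sided)
z_β = 1.645 (for power = 0.95)
d = 0.8

n = ((3.291 + 1.645) / 0.8)²
n = (6.170)²
n ≈ 38.07
Round up to the next whole number: n = 39 pairs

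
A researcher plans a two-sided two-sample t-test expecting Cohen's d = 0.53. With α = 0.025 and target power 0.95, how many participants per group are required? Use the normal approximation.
n = 108 per group

Sample size formula (two-sample t-test, normal approximation):
n = 2 · ((z_{α/2} + z_β) / d)²

z_{α/2} = 2.241 (for α = 0.025, two-sided)
z_β = 1.645 (for power = 0.95)
d = 0.53

n = 2 · ((2.241 + 1.645) / 0.53)²
n = 2 · (7.332)²
n ≈ 107.52
Round up to the next whole number: n = 108 per group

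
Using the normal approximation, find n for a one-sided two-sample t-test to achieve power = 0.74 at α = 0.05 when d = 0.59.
n = 31 per group

Sample size formula (two-sample t-test, normal approximation):
n = 2 · ((z_α + z_β) / d)²

z_α = 1.645 (for α = 0.05, one-sided)
z_β = 0.643 (for power = 0.74)
d = 0.59

n = 2 · ((1.645 + 0.643) / 0.59)²
n = 2 · (3.878)²
n ≈ 30.08
Round up to the next whole number: n = 31 per group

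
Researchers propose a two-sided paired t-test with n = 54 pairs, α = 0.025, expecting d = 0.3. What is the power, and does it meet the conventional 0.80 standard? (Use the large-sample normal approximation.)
Power ≈ 0.49; the study is underpowered (power < 0.80)

Power calculation (paired t-test, normal approximation):
z_β = d · √n - z_{α/2}
z_β = 0.3 · √54 - 2.241
z_β = 0.3 · 7.348 - 2.241
z_β = -0.037

Power = Φ(z_β) = Φ(-0.037) ≈ 0.485

Effect size d = 0.3 is small by Cohen's convention (0.2/0.5/0.8).

Threshold: power ≥ 0.80 is conventionally adequate.
Power ≈ 0.49 → the study is underpowered (power < 0.80).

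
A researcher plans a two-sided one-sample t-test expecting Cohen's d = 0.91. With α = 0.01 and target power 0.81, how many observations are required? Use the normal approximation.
n = 15

Sample size formula (one-sample t-test, normal approximation):
n = ((z_{α/2} + z_β) / d)²

z_{α/2} = 2.576 (for α = 0.01, two-sided)
z_β = 0.878 (for power = 0.81)
d = 0.91

n = ((2.576 + 0.878) / 0.91)²
n = (3.796)²
n ≈ 14.41
Round up to the next whole number: n = 15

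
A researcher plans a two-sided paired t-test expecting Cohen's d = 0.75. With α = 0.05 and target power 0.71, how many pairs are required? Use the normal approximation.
n = 12 pairs

Sample size formula (paired t-test, normal approximation):
n = ((z_{α/2} + z_β) / d)²

z_{α/2} = 1.960 (for α = 0.05, two-sided)
z_β = 0.553 (for power = 0.71)
d = 0.75

n = ((1.960 + 0.553) / 0.75)²
n = (3.351)²
n ≈ 11.23
Round up to the next whole number: n = 12 pairs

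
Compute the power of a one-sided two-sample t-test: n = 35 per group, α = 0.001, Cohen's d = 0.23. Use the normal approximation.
Power ≈ 0.02

Power calculation (two-sample t-test, normal approximation):
z_β = d · √(n/2) - z_α
z_β = 0.23 · √(35/2) - 3.090
z_β = 0.23 · 4.183 - 3.090
z_β = -2.128

Power = Φ(z_β) = Φ(-2.128) ≈ 0.017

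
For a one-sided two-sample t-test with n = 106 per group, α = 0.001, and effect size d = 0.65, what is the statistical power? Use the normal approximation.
Power ≈ 0.95

Power calculation (two-sample t-test, normal approximation):
z_β = d · √(n/2) - z_α
z_β = 0.65 · √(106/2) - 3.090
z_β = 0.65 · 7.280 - 3.090
z_β = 1.642

Power = Φ(z_β) = Φ(1.642) ≈ 0.950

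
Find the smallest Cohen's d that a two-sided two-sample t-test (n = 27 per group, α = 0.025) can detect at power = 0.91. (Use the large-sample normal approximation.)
d ≈ 0.97

Minimum detectable effect (two-sample t-test, normal approximation):
d = (z_{α/2} + z_β) / √(n/2)
d = (2.241 + 1.341) / √(27/2)
d = 3.582 / 3.674
d ≈ 0.97

By Cohen's convention (0.2 small / 0.5 medium / 0.8 large): large effect.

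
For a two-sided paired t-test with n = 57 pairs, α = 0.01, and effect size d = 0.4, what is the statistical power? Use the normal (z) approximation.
Power ≈ 0.67

Power calculation (paired t-test, normal approximation):
z_β = d · √n - z_{α/2}
z_β = 0.4 · √57 - 2.576
z_β = 0.4 · 7.550 - 2.576
z_β = 0.444

Power = Φ(z_β) = Φ(0.444) ≈ 0.672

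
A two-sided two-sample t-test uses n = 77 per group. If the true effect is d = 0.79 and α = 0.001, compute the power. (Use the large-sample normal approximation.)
Power ≈ 0.95

Power calculation (two-sample t-test, normal approximation):
z_β = d · √(n/2) - z_{α/2}
z_β = 0.79 · √(77/2) - 3.291
z_β = 0.79 · 6.205 - 3.291
z_β = 1.611

Power = Φ(z_β) = Φ(1.611) ≈ 0.946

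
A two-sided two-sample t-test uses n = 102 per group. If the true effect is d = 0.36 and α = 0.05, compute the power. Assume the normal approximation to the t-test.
Power ≈ 0.73

Power calculation (two-sample t-test, normal approximation):
z_β = d · √(n/2) - z_{α/2}
z_β = 0.36 · √(102/2) - 1.960
z_β = 0.36 · 7.141 - 1.960
z_β = 0.611

Power = Φ(z_β) = Φ(0.611) ≈ 0.729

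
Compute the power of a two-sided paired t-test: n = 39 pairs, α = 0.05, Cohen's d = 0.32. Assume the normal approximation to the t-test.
Power ≈ 0.52

Power calculation (paired t-test, normal approximation):
z_β = d · √n - z_{α/2}
z_β = 0.32 · √39 - 1.960
z_β = 0.32 · 6.245 - 1.960
z_β = 0.038

Power = Φ(z_β) = Φ(0.038) ≈ 0.515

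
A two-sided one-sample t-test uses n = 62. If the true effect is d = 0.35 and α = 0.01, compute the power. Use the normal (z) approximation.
Power ≈ 0.57

Power calculation (one-sample t-test, normal approximation):
z_β = d · √n - z_{α/2}
z_β = 0.35 · √62 - 2.576
z_β = 0.35 · 7.874 - 2.576
z_β = 0.180

Power = Φ(z_β) = Φ(0.180) ≈ 0.571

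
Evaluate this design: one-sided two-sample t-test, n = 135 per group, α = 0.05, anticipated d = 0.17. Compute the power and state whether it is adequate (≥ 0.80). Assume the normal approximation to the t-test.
Power ≈ 0.40; the study is underpowered (power < 0.80)

Power calculation (two-sample t-test, normal approximation):
z_β = d · √(n/2) - z_α
z_β = 0.17 · √(135/2) - 1.645
z_β = 0.17 · 8.216 - 1.645
z_β = -0.248

Power = Φ(z_β) = Φ(-0.248) ≈ 0.402

Effect size d = 0.17 is very small by Cohen's convention (0.2/0.5/0.8).

Threshold: power ≥ 0.80 is conventionally adequate.
Power ≈ 0.40 → the study is underpowered (power < 0.80).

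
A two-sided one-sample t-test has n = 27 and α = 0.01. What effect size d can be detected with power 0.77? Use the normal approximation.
d ≈ 0.64

Minimum detectable effect (one-sample t-test, normal approximation):
d = (z_{α/2} + z_β) / √n
d = (2.576 + 0.739) / √27
d = 3.315 / 5.196
d ≈ 0.64

By Cohen's convention (0.2 small / 0.5 medium / 0.8 large): medium effect.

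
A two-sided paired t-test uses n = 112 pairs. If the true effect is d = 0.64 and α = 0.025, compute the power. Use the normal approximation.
Power ≈ 1.00

Power calculation (paired t-test, normal approximation):
z_β = d · √n - z_{α/2}
z_β = 0.64 · √112 - 2.241
z_β = 0.64 · 10.583 - 2.241
z_β = 4.532

Power = Φ(z_β) = Φ(4.532) ≈ 1.000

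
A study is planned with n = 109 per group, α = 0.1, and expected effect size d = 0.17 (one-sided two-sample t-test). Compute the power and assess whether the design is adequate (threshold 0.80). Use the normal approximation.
Power ≈ 0.49; the study is underpowered (power < 0.80)

Power calculation (two-sample t-test, normal approximation):
z_β = d · √(n/2) - z_α
z_β = 0.17 · √(109/2) - 1.282
z_β = 0.17 · 7.382 - 1.282
z_β = -0.027

Power = Φ(z_β) = Φ(-0.027) ≈ 0.489

Effect size d = 0.17 is very small by Cohen's convention (0.2/0.5/0.8).

Threshold: power ≥ 0.80 is conventionally adequate.
Power ≈ 0.49 → the study is underpowered (power < 0.80).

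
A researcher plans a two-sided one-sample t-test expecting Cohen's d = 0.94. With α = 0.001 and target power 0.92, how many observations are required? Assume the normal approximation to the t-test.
n = 25

Sample size formula (one-sample t-test, normal approximation):
n = ((z_{α/2} + z_β) / d)²

z_{α/2} = 3.291 (for α = 0.001, two-sided)
z_β = 1.405 (for power = 0.92)
d = 0.94

n = ((3.291 + 1.405) / 0.94)²
n = (4.996)²
n ≈ 24.96
Round up to the next whole number: n = 25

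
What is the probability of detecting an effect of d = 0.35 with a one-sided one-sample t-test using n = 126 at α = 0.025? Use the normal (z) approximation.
Power ≈ 0.98

Power calculation (one-sample t-test, normal approximation):
z_β = d · √n - z_α
z_β = 0.35 · √126 - 1.960
z_β = 0.35 · 11.225 - 1.960
z_β = 1.969

Power = Φ(z_β) = Φ(1.969) ≈ 0.976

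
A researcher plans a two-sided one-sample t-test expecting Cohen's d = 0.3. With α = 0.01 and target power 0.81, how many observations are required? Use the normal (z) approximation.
n = 133

Sample size formula (one-sample t-test, normal approximation):
n = ((z_{α/2} + z_β) / d)²

z_{α/2} = 2.576 (for α = 0.01, two-sided)
z_β = 0.878 (for power = 0.81)
d = 0.3

n = ((2.576 + 0.878) / 0.3)²
n = (11.513)²
n ≈ 132.55
Round up to the next whole number: n = 133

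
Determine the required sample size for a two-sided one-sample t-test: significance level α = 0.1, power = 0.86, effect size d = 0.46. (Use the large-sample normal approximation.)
n = 36

Sample size formula (one-sample t-test, normal approximation):
n = ((z_{α/2} + z_β) / d)²

z_{α/2} = 1.645 (for α = 0.1, two-sided)
z_β = 1.080 (for power = 0.86)
d = 0.46

n = ((1.645 + 1.080) / 0.46)²
n = (5.924)²
n ≈ 35.09
Round up to the next whole number: n = 36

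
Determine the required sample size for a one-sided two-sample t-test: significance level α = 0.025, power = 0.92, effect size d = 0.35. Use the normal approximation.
n = 185 per group

Sample size formula (two-sample t-test, normal approximation):
n = 2 · ((z_α + z_β) / d)²

z_α = 1.960 (for α = 0.025, one-sided)
z_β = 1.405 (for power = 0.92)
d = 0.35

n = 2 · ((1.960 + 1.405) / 0.35)²
n = 2 · (9.614)²
n ≈ 184.86
Round up to the next whole number: n = 185 per group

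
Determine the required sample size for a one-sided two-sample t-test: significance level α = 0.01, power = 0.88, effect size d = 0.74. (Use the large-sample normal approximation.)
n = 45 per group

Sample size formula (two-sample t-test, normal approximation):
n = 2 · ((z_α + z_β) / d)²

z_α = 2.326 (for α = 0.01, one-sided)
z_β = 1.175 (for power = 0.88)
d = 0.74

n = 2 · ((2.326 + 1.175) / 0.74)²
n = 2 · (4.731)²
n ≈ 44.76
Round up to the next whole number: n = 45 per group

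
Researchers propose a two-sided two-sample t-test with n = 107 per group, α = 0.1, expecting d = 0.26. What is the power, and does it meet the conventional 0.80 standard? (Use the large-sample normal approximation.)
Power ≈ 0.60; the study is underpowered (power < 0.80)

Power calculation (two-sample t-test, normal approximation):
z_β = d · √(n/2) - z_{α/2}
z_β = 0.26 · √(107/2) - 1.645
z_β = 0.26 · 7.314 - 1.645
z_β = 0.257

Power = Φ(z_β) = Φ(0.257) ≈ 0.601

Effect size d = 0.26 is small by Cohen's convention (0.2/0.5/0.8).

Threshold: power ≥ 0.80 is conventionally adequate.
Power ≈ 0.60 → the study is underpowered (power < 0.80).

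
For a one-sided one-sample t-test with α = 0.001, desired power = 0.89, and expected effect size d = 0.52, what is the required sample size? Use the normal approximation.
n = 69

Sample size formula (one-sample t-test, normal approximation):
n = ((z_α + z_β) / d)²

z_α = 3.090 (for α = 0.001, one-sided)
z_β = 1.227 (for power = 0.89)
d = 0.52

n = ((3.090 + 1.227) / 0.52)²
n = (8.302)²
n ≈ 68.92
Round up to the next whole number: n = 69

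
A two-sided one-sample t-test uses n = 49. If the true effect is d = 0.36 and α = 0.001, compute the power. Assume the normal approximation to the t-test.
Power ≈ 0.22

Power calculation (one-sample t-test, normal approximation):
z_β = d · √n - z_{α/2}
z_β = 0.36 · √49 - 3.291
z_β = 0.36 · 7.000 - 3.291
z_β = -0.771

Power = Φ(z_β) = Φ(-0.771) ≈ 0.220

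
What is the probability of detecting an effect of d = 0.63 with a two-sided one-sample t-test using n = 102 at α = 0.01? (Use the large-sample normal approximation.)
Power ≈ 1.00

Power calculation (one-sample t-test, normal approximation):
z_β = d · √n - z_{α/2}
z_β = 0.63 · √102 - 2.576
z_β = 0.63 · 10.100 - 2.576
z_β = 3.787

Power = Φ(z_β) = Φ(3.787) ≈ 1.000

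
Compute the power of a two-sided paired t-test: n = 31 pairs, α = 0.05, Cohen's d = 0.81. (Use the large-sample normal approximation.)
Power ≈ 0.99

Power calculation (paired t-test, normal approximation):
z_β = d · √n - z_{α/2}
z_β = 0.81 · √31 - 1.960
z_β = 0.81 · 5.568 - 1.960
z_β = 2.550

Power = Φ(z_β) = Φ(2.550) ≈ 0.995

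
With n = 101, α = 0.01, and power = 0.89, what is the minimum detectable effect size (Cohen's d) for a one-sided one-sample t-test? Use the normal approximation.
d ≈ 0.35

Minimum detectable effect (one-sample t-test, normal approximation):
d = (z_α + z_β) / √n
d = (2.326 + 1.227) / √101
d = 3.553 / 10.050
d ≈ 0.35

By Cohen's convention (0.2 small / 0.5 medium / 0.8 large): small effect.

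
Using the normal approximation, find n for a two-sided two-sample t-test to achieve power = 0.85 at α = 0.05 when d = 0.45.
n = 89 per group

Sample size formula (two-sample t-test, normal approximation):
n = 2 · ((z_{α/2} + z_β) / d)²

z_{α/2} = 1.960 (for α = 0.05, two-sided)
z_β = 1.036 (for power = 0.85)
d = 0.45

n = 2 · ((1.960 + 1.036) / 0.45)²
n = 2 · (6.658)²
n ≈ 88.66
Round up to the next whole number: n = 89 per group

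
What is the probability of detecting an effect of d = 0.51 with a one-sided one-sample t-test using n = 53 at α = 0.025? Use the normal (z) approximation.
Power ≈ 0.96

Power calculation (one-sample t-test, normal approximation):
z_β = d · √n - z_α
z_β = 0.51 · √53 - 1.960
z_β = 0.51 · 7.280 - 1.960
z_β = 1.753

Power = Φ(z_β) = Φ(1.753) ≈ 0.960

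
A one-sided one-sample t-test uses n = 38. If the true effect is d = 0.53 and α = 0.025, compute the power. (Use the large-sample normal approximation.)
Power ≈ 0.90

Power calculation (one-sample t-test, normal approximation):
z_β = d · √n - z_α
z_β = 0.53 · √38 - 1.960
z_β = 0.53 · 6.164 - 1.960
z_β = 1.307

Power = Φ(z_β) = Φ(1.307) ≈ 0.904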